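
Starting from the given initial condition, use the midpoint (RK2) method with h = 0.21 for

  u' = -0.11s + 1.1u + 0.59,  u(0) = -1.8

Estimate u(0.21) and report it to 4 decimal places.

Midpoint: k1 = f(s_n, u_n); k2 = f(s_n + h/2, u_n + (h/2)·k1); u_{n+1} = u_n + h·k2.
s=0.000000, u=-1.800000:
  k1 = f(0.000000, -1.800000) = -1.390000
  k2 = f(0.105000, -1.945950) = -1.562095
  u ← -1.800000 + 0.21·(-1.562095) = -2.128040
u(0.21) ≈ -2.1280

-2.1280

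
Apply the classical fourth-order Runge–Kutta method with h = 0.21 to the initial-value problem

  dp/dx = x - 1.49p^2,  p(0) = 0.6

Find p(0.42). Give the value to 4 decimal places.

RK4: k1 = f(x_n, p_n); k2 = f(x_n + h/2, p_n + (h/2)·k1); k3 = f(x_n + h/2, p_n + (h/2)·k2); k4 = f(x_n + h, p_n + h·k3); p_{n+1} = p_n + (h/6)·(k1 + 2k2 + 2k3 + k4).
x=0.000000, p=0.600000:
  k1 = f(0.000000, 0.600000) = -0.536400
  k2 = f(0.105000, 0.543678) = -0.335423
  k3 = f(0.105000, 0.564781) = -0.370276
  k4 = f(0.210000, 0.522242) = -0.196378
  p ← 0.600000 + (0.21/6)·(k1 + 2k2 + 2k3 + k4) = 0.524954
x=0.210000, p=0.524954:
  k1 = f(0.210000, 0.524954) = -0.200609
  k2 = f(0.315000, 0.503890) = -0.063319
  k3 = f(0.315000, 0.518305) = -0.085274
  k4 = f(0.420000, 0.507046) = 0.036927
  p ← 0.524954 + (0.21/6)·(k1 + 2k2 + 2k3 + k4) = 0.508823
p(0.42) ≈ 0.5088

0.5088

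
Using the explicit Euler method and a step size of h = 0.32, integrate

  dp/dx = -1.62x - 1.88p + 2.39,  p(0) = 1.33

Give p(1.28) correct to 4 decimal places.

0.6166

Euler: p_{n+1} = p_n + h·f(x_n, p_n).
x=0.000000, p=1.330000: f=-0.110400 → p ← 1.330000 + 0.32·(-0.110400) = 1.294672
x=0.320000, p=1.294672: f=-0.562383 → p ← 1.294672 + 0.32·(-0.562383) = 1.114709
x=0.640000, p=1.114709: f=-0.742454 → p ← 1.114709 + 0.32·(-0.742454) = 0.877124
x=0.960000, p=0.877124: f=-0.814193 → p ← 0.877124 + 0.32·(-0.814193) = 0.616582
p(1.28) ≈ 0.6166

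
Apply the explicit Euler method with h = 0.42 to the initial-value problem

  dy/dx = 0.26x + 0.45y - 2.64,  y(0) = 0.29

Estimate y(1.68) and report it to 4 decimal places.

Euler: y_{n+1} = y_n + h·f(x_n, y_n).
x=0.000000, y=0.290000: f=-2.509500 → y ← 0.290000 + 0.42·(-2.509500) = -0.763990
x=0.420000, y=-0.763990: f=-2.874595 → y ← -0.763990 + 0.42·(-2.874595) = -1.971320
x=0.840000, y=-1.971320: f=-3.308694 → y ← -1.971320 + 0.42·(-3.308694) = -3.360972
x=1.260000, y=-3.360972: f=-3.824837 → y ← -3.360972 + 0.42·(-3.824837) = -4.967403
y(1.68) ≈ -4.9674

-4.9674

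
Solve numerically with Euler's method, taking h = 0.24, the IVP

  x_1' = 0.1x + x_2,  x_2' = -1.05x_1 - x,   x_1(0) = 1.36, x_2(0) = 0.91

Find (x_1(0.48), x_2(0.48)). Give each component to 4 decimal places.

Euler on (x_1,x_2): x_1_{n+1} = x_1_n + h·x_1', x_2_{n+1} = x_2_n + h·x_2'.
0.000000: (1.360000, 0.910000); f=(0.910000, -1.428000) → (1.578400, 0.567280)
0.240000: (1.578400, 0.567280); f=(0.591280, -1.897320) → (1.720307, 0.111923)
(x_1(0.48), x_2(0.48)) ≈ (1.7203, 0.1119)

1.7203, 0.1119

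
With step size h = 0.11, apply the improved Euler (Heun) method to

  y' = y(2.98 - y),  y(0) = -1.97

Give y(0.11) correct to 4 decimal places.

Heun: k1 = f(s_n, y_n); k2 = f(s_n + h, y_n + h·k1); y_{n+1} = y_n + (h/2)·(k1 + k2).
s=0.000000, y=-1.970000:
  k1 = f(0.000000, -1.970000) = -9.751500
  k2 = f(0.110000, -3.042665) = -18.324952
  y ← -1.970000 + (0.11/2)·(-9.751500 + (-18.324952)) = -3.514205
y(0.11) ≈ -3.5142

-3.5142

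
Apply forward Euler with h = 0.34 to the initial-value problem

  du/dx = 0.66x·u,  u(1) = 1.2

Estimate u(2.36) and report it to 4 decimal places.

3.8244

Euler: u_{n+1} = u_n + h·f(x_n, u_n).
x=1.000000, u=1.200000: f=0.792000 → u ← 1.200000 + 0.34·0.792000 = 1.469280
x=1.340000, u=1.469280: f=1.299431 → u ← 1.469280 + 0.34·1.299431 = 1.911087
x=1.680000, u=1.911087: f=2.119013 → u ← 1.911087 + 0.34·2.119013 = 2.631551
x=2.020000, u=2.631551: f=3.508384 → u ← 2.631551 + 0.34·3.508384 = 3.824401
u(2.36) ≈ 3.8244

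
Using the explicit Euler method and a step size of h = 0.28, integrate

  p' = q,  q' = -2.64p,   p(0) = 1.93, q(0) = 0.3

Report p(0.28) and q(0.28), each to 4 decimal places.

2.0140, -1.1267

Euler on (p,q): p_{n+1} = p_n + h·p', q_{n+1} = q_n + h·q'.
0.000000: (1.930000, 0.300000); f=(0.300000, -5.095200) → (2.014000, -1.126656)
(p(0.28), q(0.28)) ≈ (2.0140, -1.1267)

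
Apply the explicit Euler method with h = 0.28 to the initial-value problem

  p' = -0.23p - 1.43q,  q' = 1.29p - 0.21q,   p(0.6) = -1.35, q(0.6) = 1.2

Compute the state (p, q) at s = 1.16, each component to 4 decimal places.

-1.8882, -0.0257

Euler on (p,q): p_{n+1} = p_n + h·p', q_{n+1} = q_n + h·q'.
0.600000: (-1.350000, 1.200000); f=(-1.405500, -1.993500) → (-1.743540, 0.641820)
0.880000: (-1.743540, 0.641820); f=(-0.516788, -2.383949) → (-1.888241, -0.025686)
(p(1.16), q(1.16)) ≈ (-1.8882, -0.0257)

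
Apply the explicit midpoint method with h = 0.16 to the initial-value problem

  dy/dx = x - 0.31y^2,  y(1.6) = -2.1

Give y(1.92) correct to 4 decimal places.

-1.9519

Midpoint: k1 = f(x_n, y_n); k2 = f(x_n + h/2, y_n + (h/2)·k1); y_{n+1} = y_n + h·k2.
x=1.600000, y=-2.100000:
  k1 = f(1.600000, -2.100000) = 0.232900
  k2 = f(1.680000, -2.081368) = 0.337051
  y ← -2.100000 + 0.16·0.337051 = -2.046072
x=1.760000, y=-2.046072:
  k1 = f(1.760000, -2.046072) = 0.462213
  k2 = f(1.840000, -2.009095) = 0.588697
  y ← -2.046072 + 0.16·0.588697 = -1.951880
y(1.92) ≈ -1.9519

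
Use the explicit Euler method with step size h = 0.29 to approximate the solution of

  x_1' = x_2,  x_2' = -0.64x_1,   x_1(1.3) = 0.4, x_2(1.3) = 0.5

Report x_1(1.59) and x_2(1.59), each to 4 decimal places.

0.5450, 0.4258

Euler on (x_1,x_2): x_1_{n+1} = x_1_n + h·x_1', x_2_{n+1} = x_2_n + h·x_2'.
1.300000: (0.400000, 0.500000); f=(0.500000, -0.256000) → (0.545000, 0.425760)
(x_1(1.59), x_2(1.59)) ≈ (0.5450, 0.4258)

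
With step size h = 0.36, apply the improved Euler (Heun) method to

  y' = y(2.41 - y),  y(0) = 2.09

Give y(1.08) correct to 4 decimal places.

Heun: k1 = f(s_n, y_n); k2 = f(s_n + h, y_n + h·k1); y_{n+1} = y_n + (h/2)·(k1 + k2).
s=0.000000, y=2.090000:
  k1 = f(0.000000, 2.090000) = 0.668800
  k2 = f(0.360000, 2.330768) = 0.184671
  y ← 2.090000 + (0.36/2)·(0.668800 + 0.184671) = 2.243625
s=0.360000, y=2.243625:
  k1 = f(0.360000, 2.243625) = 0.373283
  k2 = f(0.720000, 2.378007) = 0.076080
  y ← 2.243625 + (0.36/2)·(0.373283 + 0.076080) = 2.324510
s=0.720000, y=2.324510:
  k1 = f(0.720000, 2.324510) = 0.198722
  k2 = f(1.080000, 2.396050) = 0.033425
  y ← 2.324510 + (0.36/2)·(0.198722 + 0.033425) = 2.366297
y(1.08) ≈ 2.3663

2.3663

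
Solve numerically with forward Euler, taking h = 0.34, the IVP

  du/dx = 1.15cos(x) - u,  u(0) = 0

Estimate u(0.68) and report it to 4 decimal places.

Euler: u_{n+1} = u_n + h·f(x_n, u_n).
x=0.000000, u=0.000000: f=1.150000 → u ← 0.000000 + 0.34·1.150000 = 0.391000
x=0.340000, u=0.391000: f=0.693168 → u ← 0.391000 + 0.34·0.693168 = 0.626677
u(0.68) ≈ 0.6267

0.6267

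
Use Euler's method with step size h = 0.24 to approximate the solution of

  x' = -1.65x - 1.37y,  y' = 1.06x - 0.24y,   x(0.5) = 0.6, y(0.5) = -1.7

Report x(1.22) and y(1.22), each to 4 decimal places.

0.9960, -0.8036

Euler on (x,y): x_{n+1} = x_n + h·x', y_{n+1} = y_n + h·y'.
0.500000: (0.600000, -1.700000); f=(1.339000, 1.044000) → (0.921360, -1.449440)
0.740000: (0.921360, -1.449440); f=(0.465489, 1.324507) → (1.033077, -1.131558)
0.980000: (1.033077, -1.131558); f=(-0.154343, 1.366636) → (0.996035, -0.803566)
(x(1.22), y(1.22)) ≈ (0.9960, -0.8036)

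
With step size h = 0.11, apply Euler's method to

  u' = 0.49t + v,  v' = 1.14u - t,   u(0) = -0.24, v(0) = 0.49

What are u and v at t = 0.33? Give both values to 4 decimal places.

Euler on (u,v): u_{n+1} = u_n + h·u', v_{n+1} = v_n + h·v'.
0.000000: (-0.240000, 0.490000); f=(0.490000, -0.273600) → (-0.186100, 0.459904)
0.110000: (-0.186100, 0.459904); f=(0.513804, -0.322154) → (-0.129582, 0.424467)
0.220000: (-0.129582, 0.424467); f=(0.532267, -0.367723) → (-0.071032, 0.384018)
(u(0.33), v(0.33)) ≈ (-0.0710, 0.3840)

-0.0710, 0.3840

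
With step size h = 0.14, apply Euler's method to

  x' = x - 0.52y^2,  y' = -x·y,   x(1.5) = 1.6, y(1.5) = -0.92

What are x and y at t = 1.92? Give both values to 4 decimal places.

2.2270, -0.3893

Euler on (x,y): x_{n+1} = x_n + h·x', y_{n+1} = y_n + h·y'.
1.500000: (1.600000, -0.920000); f=(1.159872, 1.472000) → (1.762382, -0.713920)
1.640000: (1.762382, -0.713920); f=(1.497348, 1.258200) → (1.972011, -0.537772)
1.780000: (1.972011, -0.537772); f=(1.821627, 1.060492) → (2.227039, -0.389303)
(x(1.92), y(1.92)) ≈ (2.2270, -0.3893)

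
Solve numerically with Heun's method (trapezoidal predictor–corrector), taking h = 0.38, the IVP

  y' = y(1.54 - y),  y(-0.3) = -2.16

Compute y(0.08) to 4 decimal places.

-10.3307

Heun: k1 = f(x_n, y_n); k2 = f(x_n + h, y_n + h·k1); y_{n+1} = y_n + (h/2)·(k1 + k2).
x=-0.300000, y=-2.160000:
  k1 = f(-0.300000, -2.160000) = -7.992000
  k2 = f(0.080000, -5.196960) = -35.011712
  y ← -2.160000 + (0.38/2)·(-7.992000 + (-35.011712)) = -10.330705
y(0.08) ≈ -10.3307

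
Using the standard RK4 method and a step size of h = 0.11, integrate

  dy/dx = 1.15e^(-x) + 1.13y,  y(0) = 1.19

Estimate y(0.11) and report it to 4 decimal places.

RK4: k1 = f(x_n, y_n); k2 = f(x_n + h/2, y_n + (h/2)·k1); k3 = f(x_n + h/2, y_n + (h/2)·k2); k4 = f(x_n + h, y_n + h·k3); y_{n+1} = y_n + (h/6)·(k1 + 2k2 + 2k3 + k4).
x=0.000000, y=1.190000:
  k1 = f(0.000000, 1.190000) = 2.494700
  k2 = f(0.055000, 1.327209) = 2.588204
  k3 = f(0.055000, 1.332351) = 2.594015
  k4 = f(0.110000, 1.475342) = 2.697345
  y ← 1.190000 + (0.11/6)·(k1 + 2k2 + 2k3 + k4) = 1.475202
y(0.11) ≈ 1.4752

1.4752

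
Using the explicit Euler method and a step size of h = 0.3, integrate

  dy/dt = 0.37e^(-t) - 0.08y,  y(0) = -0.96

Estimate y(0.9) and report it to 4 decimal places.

Euler: y_{n+1} = y_n + h·f(t_n, y_n).
t=0.000000, y=-0.960000: f=0.446800 → y ← -0.960000 + 0.3·0.446800 = -0.825960
t=0.300000, y=-0.825960: f=0.340180 → y ← -0.825960 + 0.3·0.340180 = -0.723906
t=0.600000, y=-0.723906: f=0.260973 → y ← -0.723906 + 0.3·0.260973 = -0.645614
y(0.9) ≈ -0.6456

-0.6456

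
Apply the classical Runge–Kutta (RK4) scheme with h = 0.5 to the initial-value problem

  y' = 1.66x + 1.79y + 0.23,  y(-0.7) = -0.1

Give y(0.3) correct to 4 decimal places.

-1.5364

RK4: k1 = f(x_n, y_n); k2 = f(x_n + h/2, y_n + (h/2)·k1); k3 = f(x_n + h/2, y_n + (h/2)·k2); k4 = f(x_n + h, y_n + h·k3); y_{n+1} = y_n + (h/6)·(k1 + 2k2 + 2k3 + k4).
x=-0.700000, y=-0.100000:
  k1 = f(-0.700000, -0.100000) = -1.111000
  k2 = f(-0.450000, -0.377750) = -1.193172
  k3 = f(-0.450000, -0.398293) = -1.229945
  k4 = f(-0.200000, -0.714972) = -1.381801
  y ← -0.100000 + (0.5/6)·(k1 + 2k2 + 2k3 + k4) = -0.711586
x=-0.200000, y=-0.711586:
  k1 = f(-0.200000, -0.711586) = -1.375739
  k2 = f(0.050000, -1.055521) = -1.576383
  k3 = f(0.050000, -1.105682) = -1.666171
  k4 = f(0.300000, -1.544672) = -2.036962
  y ← -0.711586 + (0.5/6)·(k1 + 2k2 + 2k3 + k4) = -1.536404
y(0.3) ≈ -1.5364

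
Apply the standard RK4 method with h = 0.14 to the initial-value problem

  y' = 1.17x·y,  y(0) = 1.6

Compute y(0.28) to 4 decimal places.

RK4: k1 = f(x_n, y_n); k2 = f(x_n + h/2, y_n + (h/2)·k1); k3 = f(x_n + h/2, y_n + (h/2)·k2); k4 = f(x_n + h, y_n + h·k3); y_{n+1} = y_n + (h/6)·(k1 + 2k2 + 2k3 + k4).
x=0.000000, y=1.600000:
  k1 = f(0.000000, 1.600000) = 0.000000
  k2 = f(0.070000, 1.600000) = 0.131040
  k3 = f(0.070000, 1.609173) = 0.131791
  k4 = f(0.140000, 1.618451) = 0.265102
  y ← 1.600000 + (0.14/6)·(k1 + 2k2 + 2k3 + k4) = 1.618451
x=0.140000, y=1.618451:
  k1 = f(0.140000, 1.618451) = 0.265102
  k2 = f(0.210000, 1.637008) = 0.402213
  k3 = f(0.210000, 1.646606) = 0.404571
  k4 = f(0.280000, 1.675091) = 0.548760
  y ← 1.618451 + (0.14/6)·(k1 + 2k2 + 2k3 + k4) = 1.675091
y(0.28) ≈ 1.6751

1.6751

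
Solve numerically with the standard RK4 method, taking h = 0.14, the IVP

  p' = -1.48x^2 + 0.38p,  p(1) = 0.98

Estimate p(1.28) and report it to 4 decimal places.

RK4: k1 = f(x_n, p_n); k2 = f(x_n + h/2, p_n + (h/2)·k1); k3 = f(x_n + h/2, p_n + (h/2)·k2); k4 = f(x_n + h, p_n + h·k3); p_{n+1} = p_n + (h/6)·(k1 + 2k2 + 2k3 + k4).
x=1.000000, p=0.980000:
  k1 = f(1.000000, 0.980000) = -1.107600
  k2 = f(1.070000, 0.902468) = -1.351514
  k3 = f(1.070000, 0.885394) = -1.358002
  k4 = f(1.140000, 0.789880) = -1.623254
  p ← 0.980000 + (0.14/6)·(k1 + 2k2 + 2k3 + k4) = 0.789836
x=1.140000, p=0.789836:
  k1 = f(1.140000, 0.789836) = -1.623270
  k2 = f(1.210000, 0.676207) = -1.909909
  k3 = f(1.210000, 0.656142) = -1.917534
  k4 = f(1.280000, 0.521381) = -2.226707
  p ← 0.789836 + (0.14/6)·(k1 + 2k2 + 2k3 + k4) = 0.521389
p(1.28) ≈ 0.5214

0.5214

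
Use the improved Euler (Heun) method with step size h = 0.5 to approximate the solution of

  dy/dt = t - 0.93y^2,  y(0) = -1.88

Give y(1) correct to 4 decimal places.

Heun: k1 = f(t_n, y_n); k2 = f(t_n + h, y_n + h·k1); y_{n+1} = y_n + (h/2)·(k1 + k2).
t=0.000000, y=-1.880000:
  k1 = f(0.000000, -1.880000) = -3.286992
  k2 = f(0.500000, -3.523496) = -11.045972
  y ← -1.880000 + (0.5/2)·(-3.286992 + (-11.045972)) = -5.463241
t=0.500000, y=-5.463241:
  k1 = f(0.500000, -5.463241) = -27.257713
  k2 = f(1.000000, -19.092098) = -337.992618
  y ← -5.463241 + (0.5/2)·(-27.257713 + (-337.992618)) = -96.775824
y(1) ≈ -96.7758

-96.7758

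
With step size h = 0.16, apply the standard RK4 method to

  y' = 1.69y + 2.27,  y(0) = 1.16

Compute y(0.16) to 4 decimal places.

1.9372

RK4: k1 = f(x_n, y_n); k2 = f(x_n + h/2, y_n + (h/2)·k1); k3 = f(x_n + h/2, y_n + (h/2)·k2); k4 = f(x_n + h, y_n + h·k3); y_{n+1} = y_n + (h/6)·(k1 + 2k2 + 2k3 + k4).
x=0.000000, y=1.160000:
  k1 = f(0.000000, 1.160000) = 4.230400
  k2 = f(0.080000, 1.498432) = 4.802350
  k3 = f(0.080000, 1.544188) = 4.879678
  k4 = f(0.160000, 1.940748) = 5.549865
  y ← 1.160000 + (0.16/6)·(k1 + 2k2 + 2k3 + k4) = 1.937182
y(0.16) ≈ 1.9372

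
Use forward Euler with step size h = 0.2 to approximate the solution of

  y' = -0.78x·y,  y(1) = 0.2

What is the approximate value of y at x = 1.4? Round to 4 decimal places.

Euler: y_{n+1} = y_n + h·f(x_n, y_n).
x=1.000000, y=0.200000: f=-0.156000 → y ← 0.200000 + 0.2·(-0.156000) = 0.168800
x=1.200000, y=0.168800: f=-0.157997 → y ← 0.168800 + 0.2·(-0.157997) = 0.137201
y(1.4) ≈ 0.1372

0.1372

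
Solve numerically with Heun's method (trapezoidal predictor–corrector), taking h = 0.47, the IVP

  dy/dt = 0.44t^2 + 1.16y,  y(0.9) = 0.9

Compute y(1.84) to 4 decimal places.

3.7800

Heun: k1 = f(t_n, y_n); k2 = f(t_n + h, y_n + h·k1); y_{n+1} = y_n + (h/2)·(k1 + k2).
t=0.900000, y=0.900000:
  k1 = f(0.900000, 0.900000) = 1.400400
  k2 = f(1.370000, 1.558188) = 2.633334
  y ← 0.900000 + (0.47/2)·(1.400400 + 2.633334) = 1.847928
t=1.370000, y=1.847928:
  k1 = f(1.370000, 1.847928) = 2.969432
  k2 = f(1.840000, 3.243561) = 5.252194
  y ← 1.847928 + (0.47/2)·(2.969432 + 5.252194) = 3.780010
y(1.84) ≈ 3.7800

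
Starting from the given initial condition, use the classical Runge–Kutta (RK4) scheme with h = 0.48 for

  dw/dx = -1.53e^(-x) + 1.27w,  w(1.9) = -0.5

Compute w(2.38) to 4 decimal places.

RK4: k1 = f(x_n, w_n); k2 = f(x_n + h/2, w_n + (h/2)·k1); k3 = f(x_n + h/2, w_n + (h/2)·k2); k4 = f(x_n + h, w_n + h·k3); w_{n+1} = w_n + (h/6)·(k1 + 2k2 + 2k3 + k4).
x=1.900000, w=-0.500000:
  k1 = f(1.900000, -0.500000) = -0.863840
  k2 = f(2.140000, -0.707322) = -1.078310
  k3 = f(2.140000, -0.758794) = -1.143681
  k4 = f(2.380000, -1.048967) = -1.473790
  w ← -0.500000 + (0.48/6)·(k1 + 2k2 + 2k3 + k4) = -1.042529
w(2.38) ≈ -1.0425

-1.0425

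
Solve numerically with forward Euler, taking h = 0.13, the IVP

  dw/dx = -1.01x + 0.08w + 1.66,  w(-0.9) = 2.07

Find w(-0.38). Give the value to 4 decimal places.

Euler: w_{n+1} = w_n + h·f(x_n, w_n).
x=-0.900000, w=2.070000: f=2.734600 → w ← 2.070000 + 0.13·2.734600 = 2.425498
x=-0.770000, w=2.425498: f=2.631740 → w ← 2.425498 + 0.13·2.631740 = 2.767624
x=-0.640000, w=2.767624: f=2.527810 → w ← 2.767624 + 0.13·2.527810 = 3.096239
x=-0.510000, w=3.096239: f=2.422799 → w ← 3.096239 + 0.13·2.422799 = 3.411203
w(-0.38) ≈ 3.4112

3.4112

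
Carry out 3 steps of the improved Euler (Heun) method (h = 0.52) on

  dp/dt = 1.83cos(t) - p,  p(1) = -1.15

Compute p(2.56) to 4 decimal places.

Heun: k1 = f(t_n, p_n); k2 = f(t_n + h, p_n + h·k1); p_{n+1} = p_n + (h/2)·(k1 + k2).
t=1.000000, p=-1.150000:
  k1 = f(1.000000, -1.150000) = 2.138753
  k2 = f(1.520000, -0.037848) = 0.130766
  p ← -1.150000 + (0.52/2)·(2.138753 + 0.130766) = -0.559925
t=1.520000, p=-0.559925:
  k1 = f(1.520000, -0.559925) = 0.652842
  k2 = f(2.040000, -0.220447) = -0.607035
  p ← -0.559925 + (0.52/2)·(0.652842 + (-0.607035)) = -0.548015
t=2.040000, p=-0.548015:
  k1 = f(2.040000, -0.548015) = -0.279467
  k2 = f(2.560000, -0.693338) = -0.835789
  p ← -0.548015 + (0.52/2)·(-0.279467 + (-0.835789)) = -0.837982
p(2.56) ≈ -0.8380

-0.8380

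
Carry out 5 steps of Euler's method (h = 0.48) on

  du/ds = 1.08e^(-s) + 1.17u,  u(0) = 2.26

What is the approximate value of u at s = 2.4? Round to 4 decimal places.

Euler: u_{n+1} = u_n + h·f(s_n, u_n).
s=0.000000, u=2.260000: f=3.724200 → u ← 2.260000 + 0.48·3.724200 = 4.047616
s=0.480000, u=4.047616: f=5.403997 → u ← 4.047616 + 0.48·5.403997 = 6.641534
s=0.960000, u=6.641534: f=8.184120 → u ← 6.641534 + 0.48·8.184120 = 10.569912
s=1.440000, u=10.569912: f=12.622679 → u ← 10.569912 + 0.48·12.622679 = 16.628798
s=1.920000, u=16.628798: f=19.614029 → u ← 16.628798 + 0.48·19.614029 = 26.043532
u(2.4) ≈ 26.0435

26.0435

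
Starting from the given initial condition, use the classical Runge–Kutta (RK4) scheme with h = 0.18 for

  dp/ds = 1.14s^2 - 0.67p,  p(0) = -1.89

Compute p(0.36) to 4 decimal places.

-1.4682

RK4: k1 = f(s_n, p_n); k2 = f(s_n + h/2, p_n + (h/2)·k1); k3 = f(s_n + h/2, p_n + (h/2)·k2); k4 = f(s_n + h, p_n + h·k3); p_{n+1} = p_n + (h/6)·(k1 + 2k2 + 2k3 + k4).
s=0.000000, p=-1.890000:
  k1 = f(0.000000, -1.890000) = 1.266300
  k2 = f(0.090000, -1.776033) = 1.199176
  k3 = f(0.090000, -1.782074) = 1.203224
  k4 = f(0.180000, -1.673420) = 1.158127
  p ← -1.890000 + (0.18/6)·(k1 + 2k2 + 2k3 + k4) = -1.673123
s=0.180000, p=-1.673123:
  k1 = f(0.180000, -1.673123) = 1.157929
  k2 = f(0.270000, -1.568910) = 1.134275
  k3 = f(0.270000, -1.571038) = 1.135702
  k4 = f(0.360000, -1.468697) = 1.131771
  p ← -1.673123 + (0.18/6)·(k1 + 2k2 + 2k3 + k4) = -1.468234
p(0.36) ≈ -1.4682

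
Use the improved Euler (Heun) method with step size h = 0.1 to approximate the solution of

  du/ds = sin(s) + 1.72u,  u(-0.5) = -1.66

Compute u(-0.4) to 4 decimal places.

-2.0176

Heun: k1 = f(s_n, u_n); k2 = f(s_n + h, u_n + h·k1); u_{n+1} = u_n + (h/2)·(k1 + k2).
s=-0.500000, u=-1.660000:
  k1 = f(-0.500000, -1.660000) = -3.334626
  k2 = f(-0.400000, -1.993463) = -3.818174
  u ← -1.660000 + (0.1/2)·(-3.334626 + (-3.818174)) = -2.017640
u(-0.4) ≈ -2.0176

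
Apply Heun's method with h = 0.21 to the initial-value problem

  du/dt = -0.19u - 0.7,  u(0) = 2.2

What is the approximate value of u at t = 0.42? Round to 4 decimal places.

Heun: k1 = f(t_n, u_n); k2 = f(t_n + h, u_n + h·k1); u_{n+1} = u_n + (h/2)·(k1 + k2).
t=0.000000, u=2.200000:
  k1 = f(0.000000, 2.200000) = -1.118000
  k2 = f(0.210000, 1.965220) = -1.073392
  u ← 2.200000 + (0.21/2)·(-1.118000 + (-1.073392)) = 1.969904
t=0.210000, u=1.969904:
  k1 = f(0.210000, 1.969904) = -1.074282
  k2 = f(0.420000, 1.744305) = -1.031418
  u ← 1.969904 + (0.21/2)·(-1.074282 + (-1.031418)) = 1.748805
u(0.42) ≈ 1.7488

1.7488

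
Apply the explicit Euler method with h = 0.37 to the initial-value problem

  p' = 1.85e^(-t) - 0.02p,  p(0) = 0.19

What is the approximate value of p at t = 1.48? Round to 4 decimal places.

1.8694

Euler: p_{n+1} = p_n + h·f(t_n, p_n).
t=0.000000, p=0.190000: f=1.846200 → p ← 0.190000 + 0.37·1.846200 = 0.873094
t=0.370000, p=0.873094: f=1.260397 → p ← 0.873094 + 0.37·1.260397 = 1.339441
t=0.740000, p=1.339441: f=0.855872 → p ← 1.339441 + 0.37·0.855872 = 1.656113
t=1.110000, p=1.656113: f=0.576562 → p ← 1.656113 + 0.37·0.576562 = 1.869441
p(1.48) ≈ 1.8694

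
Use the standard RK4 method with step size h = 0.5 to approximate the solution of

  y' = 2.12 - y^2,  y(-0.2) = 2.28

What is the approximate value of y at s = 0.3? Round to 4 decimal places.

1.6329

RK4: k1 = f(s_n, y_n); k2 = f(s_n + h/2, y_n + (h/2)·k1); k3 = f(s_n + h/2, y_n + (h/2)·k2); k4 = f(s_n + h, y_n + h·k3); y_{n+1} = y_n + (h/6)·(k1 + 2k2 + 2k3 + k4).
s=-0.200000, y=2.280000:
  k1 = f(-0.200000, 2.280000) = -3.078400
  k2 = f(0.050000, 1.510400) = -0.161308
  k3 = f(0.050000, 2.239673) = -2.896135
  k4 = f(0.300000, 0.831933) = 1.427888
  y ← 2.280000 + (0.5/6)·(k1 + 2k2 + 2k3 + k4) = 1.632884
y(0.3) ≈ 1.6329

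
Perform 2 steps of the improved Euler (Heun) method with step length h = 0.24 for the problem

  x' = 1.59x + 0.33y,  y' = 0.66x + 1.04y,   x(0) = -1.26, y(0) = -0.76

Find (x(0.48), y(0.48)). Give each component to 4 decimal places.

-2.9333, -1.9969

Heun on (x,y): k1 = f(t_n, state_n); k2 = f(t_n + h, state_n + h·k1); state_{n+1} = state_n + (h/2)·(k1 + k2).
0.000000: (-1.260000, -0.760000)
  k1 = (-2.254200, -1.622000)
  predictor → (-1.801008, -1.149280)
  k2 = (-3.242865, -2.383916)
  → (-1.919648, -1.240710)
0.240000: (-1.919648, -1.240710)
  k1 = (-3.461674, -2.557306)
  predictor → (-2.750450, -1.854463)
  k2 = (-4.985188, -3.743939)
  → (-2.933271, -1.996859)
(x(0.48), y(0.48)) ≈ (-2.9333, -1.9969)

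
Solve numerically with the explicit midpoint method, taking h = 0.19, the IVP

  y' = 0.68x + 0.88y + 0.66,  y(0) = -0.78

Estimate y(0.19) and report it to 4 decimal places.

Midpoint: k1 = f(x_n, y_n); k2 = f(x_n + h/2, y_n + (h/2)·k1); y_{n+1} = y_n + h·k2.
x=0.000000, y=-0.780000:
  k1 = f(0.000000, -0.780000) = -0.026400
  k2 = f(0.095000, -0.782508) = 0.035993
  y ← -0.780000 + 0.19·0.035993 = -0.773161
y(0.19) ≈ -0.7732

-0.7732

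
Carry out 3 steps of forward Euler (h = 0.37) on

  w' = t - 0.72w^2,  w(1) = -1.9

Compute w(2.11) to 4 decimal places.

Euler: w_{n+1} = w_n + h·f(t_n, w_n).
t=1.000000, w=-1.900000: f=-1.599200 → w ← -1.900000 + 0.37·(-1.599200) = -2.491704
t=1.370000, w=-2.491704: f=-3.100184 → w ← -2.491704 + 0.37·(-3.100184) = -3.638772
t=1.740000, w=-3.638772: f=-7.793277 → w ← -3.638772 + 0.37·(-7.793277) = -6.522284
w(2.11) ≈ -6.5223

-6.5223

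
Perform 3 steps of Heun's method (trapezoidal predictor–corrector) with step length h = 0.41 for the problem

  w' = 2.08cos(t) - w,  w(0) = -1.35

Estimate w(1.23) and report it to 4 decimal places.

0.5443

Heun: k1 = f(t_n, w_n); k2 = f(t_n + h, w_n + h·k1); w_{n+1} = w_n + (h/2)·(k1 + k2).
t=0.000000, w=-1.350000:
  k1 = f(0.000000, -1.350000) = 3.430000
  k2 = f(0.410000, 0.056300) = 1.851311
  w ← -1.350000 + (0.41/2)·(3.430000 + 1.851311) = -0.267331
t=0.410000, w=-0.267331:
  k1 = f(0.410000, -0.267331) = 2.174942
  k2 = f(0.820000, 0.624395) = 0.794625
  w ← -0.267331 + (0.41/2)·(2.174942 + 0.794625) = 0.341430
t=0.820000, w=0.341430:
  k1 = f(0.820000, 0.341430) = 1.077590
  k2 = f(1.230000, 0.783242) = -0.088028
  w ← 0.341430 + (0.41/2)·(1.077590 + (-0.088028)) = 0.544290
w(1.23) ≈ 0.5443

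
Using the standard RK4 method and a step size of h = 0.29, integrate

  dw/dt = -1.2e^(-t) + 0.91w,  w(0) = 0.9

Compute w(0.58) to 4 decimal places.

RK4: k1 = f(t_n, w_n); k2 = f(t_n + h/2, w_n + (h/2)·k1); k3 = f(t_n + h/2, w_n + (h/2)·k2); k4 = f(t_n + h, w_n + h·k3); w_{n+1} = w_n + (h/6)·(k1 + 2k2 + 2k3 + k4).
t=0.000000, w=0.900000:
  k1 = f(0.000000, 0.900000) = -0.381000
  k2 = f(0.145000, 0.844755) = -0.269300
  k3 = f(0.145000, 0.860952) = -0.254561
  k4 = f(0.290000, 0.826177) = -0.146095
  w ← 0.900000 + (0.29/6)·(k1 + 2k2 + 2k3 + k4) = 0.823884
t=0.290000, w=0.823884:
  k1 = f(0.290000, 0.823884) = -0.148182
  k2 = f(0.435000, 0.802398) = -0.046536
  k3 = f(0.435000, 0.817136) = -0.033124
  k4 = f(0.580000, 0.814278) = 0.069115
  w ← 0.823884 + (0.29/6)·(k1 + 2k2 + 2k3 + k4) = 0.812362
w(0.58) ≈ 0.8124

0.8124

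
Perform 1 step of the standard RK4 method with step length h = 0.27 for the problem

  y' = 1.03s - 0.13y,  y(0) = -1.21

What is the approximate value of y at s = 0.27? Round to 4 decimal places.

RK4: k1 = f(s_n, y_n); k2 = f(s_n + h/2, y_n + (h/2)·k1); k3 = f(s_n + h/2, y_n + (h/2)·k2); k4 = f(s_n + h, y_n + h·k3); y_{n+1} = y_n + (h/6)·(k1 + 2k2 + 2k3 + k4).
s=0.000000, y=-1.210000:
  k1 = f(0.000000, -1.210000) = 0.157300
  k2 = f(0.135000, -1.188765) = 0.293589
  k3 = f(0.135000, -1.170365) = 0.291198
  k4 = f(0.270000, -1.131377) = 0.425179
  y ← -1.210000 + (0.27/6)·(k1 + 2k2 + 2k3 + k4) = -1.131158
y(0.27) ≈ -1.1312

-1.1312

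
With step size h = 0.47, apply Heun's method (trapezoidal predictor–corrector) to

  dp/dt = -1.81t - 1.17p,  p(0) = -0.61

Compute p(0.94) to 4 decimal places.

-0.8306

Heun: k1 = f(t_n, p_n); k2 = f(t_n + h, p_n + h·k1); p_{n+1} = p_n + (h/2)·(k1 + k2).
t=0.000000, p=-0.610000:
  k1 = f(0.000000, -0.610000) = 0.713700
  k2 = f(0.470000, -0.274561) = -0.529464
  p ← -0.610000 + (0.47/2)·(0.713700 + (-0.529464)) = -0.566704
t=0.470000, p=-0.566704:
  k1 = f(0.470000, -0.566704) = -0.187656
  k2 = f(0.940000, -0.654903) = -0.935164
  p ← -0.566704 + (0.47/2)·(-0.187656 + (-0.935164)) = -0.830567
p(0.94) ≈ -0.8306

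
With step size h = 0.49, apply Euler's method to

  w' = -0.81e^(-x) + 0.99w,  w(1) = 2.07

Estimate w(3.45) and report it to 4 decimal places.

Euler: w_{n+1} = w_n + h·f(x_n, w_n).
x=1.000000, w=2.070000: f=1.751318 → w ← 2.070000 + 0.49·1.751318 = 2.928146
x=1.490000, w=2.928146: f=2.716312 → w ← 2.928146 + 0.49·2.716312 = 4.259139
x=1.980000, w=4.259139: f=4.104711 → w ← 4.259139 + 0.49·4.104711 = 6.270447
x=2.470000, w=6.270447: f=6.139229 → w ← 6.270447 + 0.49·6.139229 = 9.278669
x=2.960000, w=9.278669: f=9.143909 → w ← 9.278669 + 0.49·9.143909 = 13.759185
w(3.45) ≈ 13.7592

13.7592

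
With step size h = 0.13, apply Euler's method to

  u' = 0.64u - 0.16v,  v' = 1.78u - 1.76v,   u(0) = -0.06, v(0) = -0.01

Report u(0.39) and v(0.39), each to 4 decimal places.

Euler on (u,v): u_{n+1} = u_n + h·u', v_{n+1} = v_n + h·v'.
0.000000: (-0.060000, -0.010000); f=(-0.036800, -0.089200) → (-0.064784, -0.021596)
0.130000: (-0.064784, -0.021596); f=(-0.038006, -0.077307) → (-0.069725, -0.031646)
0.260000: (-0.069725, -0.031646); f=(-0.039561, -0.068414) → (-0.074868, -0.040540)
(u(0.39), v(0.39)) ≈ (-0.0749, -0.0405)

-0.0749, -0.0405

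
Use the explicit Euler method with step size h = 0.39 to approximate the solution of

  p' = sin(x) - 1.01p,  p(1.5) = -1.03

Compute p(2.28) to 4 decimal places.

Euler: p_{n+1} = p_n + h·f(x_n, p_n).
x=1.500000, p=-1.030000: f=2.037795 → p ← -1.030000 + 0.39·2.037795 = -0.235260
x=1.890000, p=-0.235260: f=1.187098 → p ← -0.235260 + 0.39·1.187098 = 0.227708
p(2.28) ≈ 0.2277

0.2277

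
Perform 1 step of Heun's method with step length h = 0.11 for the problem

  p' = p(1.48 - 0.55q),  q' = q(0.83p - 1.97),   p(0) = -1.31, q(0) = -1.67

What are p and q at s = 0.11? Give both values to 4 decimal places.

-1.6731, -1.1853

Heun on (p,q): k1 = f(s_n, state_n); k2 = f(s_n + h, state_n + h·k1); state_{n+1} = state_n + (h/2)·(k1 + k2).
0.000000: (-1.310000, -1.670000)
  k1 = (-3.142035, 5.105691)
  predictor → (-1.655624, -1.108374)
  k2 = (-3.459601, 3.706589)
  → (-1.673090, -1.185325)
(p(0.11), q(0.11)) ≈ (-1.6731, -1.1853)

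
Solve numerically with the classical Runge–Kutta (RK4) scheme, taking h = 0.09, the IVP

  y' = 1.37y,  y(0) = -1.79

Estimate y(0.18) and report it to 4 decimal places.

RK4: k1 = f(t_n, y_n); k2 = f(t_n + h/2, y_n + (h/2)·k1); k3 = f(t_n + h/2, y_n + (h/2)·k2); k4 = f(t_n + h, y_n + h·k3); y_{n+1} = y_n + (h/6)·(k1 + 2k2 + 2k3 + k4).
t=0.000000, y=-1.790000:
  k1 = f(0.000000, -1.790000) = -2.452300
  k2 = f(0.045000, -1.900354) = -2.603484
  k3 = f(0.045000, -1.907157) = -2.612805
  k4 = f(0.090000, -2.025152) = -2.774459
  y ← -1.790000 + (0.09/6)·(k1 + 2k2 + 2k3 + k4) = -2.024890
t=0.090000, y=-2.024890:
  k1 = f(0.090000, -2.024890) = -2.774099
  k2 = f(0.135000, -2.149725) = -2.945123
  k3 = f(0.135000, -2.157421) = -2.955666
  k4 = f(0.180000, -2.290900) = -3.138533
  y ← -2.024890 + (0.09/6)·(k1 + 2k2 + 2k3 + k4) = -2.290603
y(0.18) ≈ -2.2906

-2.2906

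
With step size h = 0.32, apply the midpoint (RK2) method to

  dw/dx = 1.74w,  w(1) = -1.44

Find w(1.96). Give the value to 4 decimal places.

-7.2232

Midpoint: k1 = f(x_n, w_n); k2 = f(x_n + h/2, w_n + (h/2)·k1); w_{n+1} = w_n + h·k2.
x=1.000000, w=-1.440000:
  k1 = f(1.000000, -1.440000) = -2.505600
  k2 = f(1.160000, -1.840896) = -3.203159
  w ← -1.440000 + 0.32·(-3.203159) = -2.465011
x=1.320000, w=-2.465011:
  k1 = f(1.320000, -2.465011) = -4.289119
  k2 = f(1.480000, -3.151270) = -5.483210
  w ← -2.465011 + 0.32·(-5.483210) = -4.219638
x=1.640000, w=-4.219638:
  k1 = f(1.640000, -4.219638) = -7.342170
  k2 = f(1.800000, -5.394385) = -9.386230
  w ← -4.219638 + 0.32·(-9.386230) = -7.223232
w(1.96) ≈ -7.2232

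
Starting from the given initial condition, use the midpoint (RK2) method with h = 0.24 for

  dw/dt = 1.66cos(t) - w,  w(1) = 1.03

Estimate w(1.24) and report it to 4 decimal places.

Midpoint: k1 = f(t_n, w_n); k2 = f(t_n + h/2, w_n + (h/2)·k1); w_{n+1} = w_n + h·k2.
t=1.000000, w=1.030000:
  k1 = f(1.000000, 1.030000) = -0.133098
  k2 = f(1.120000, 1.014028) = -0.290795
  w ← 1.030000 + 0.24·(-0.290795) = 0.960209
w(1.24) ≈ 0.9602

0.9602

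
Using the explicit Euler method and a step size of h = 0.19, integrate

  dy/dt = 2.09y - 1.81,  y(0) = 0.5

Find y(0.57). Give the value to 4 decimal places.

-0.1321

Euler: y_{n+1} = y_n + h·f(t_n, y_n).
t=0.000000, y=0.500000: f=-0.765000 → y ← 0.500000 + 0.19·(-0.765000) = 0.354650
t=0.190000, y=0.354650: f=-1.068782 → y ← 0.354650 + 0.19·(-1.068782) = 0.151582
t=0.380000, y=0.151582: f=-1.493195 → y ← 0.151582 + 0.19·(-1.493195) = -0.132125
y(0.57) ≈ -0.1321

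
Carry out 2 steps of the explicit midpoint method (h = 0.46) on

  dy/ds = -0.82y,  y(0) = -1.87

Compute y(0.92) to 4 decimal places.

Midpoint: k1 = f(s_n, y_n); k2 = f(s_n + h/2, y_n + (h/2)·k1); y_{n+1} = y_n + h·k2.
s=0.000000, y=-1.870000:
  k1 = f(0.000000, -1.870000) = 1.533400
  k2 = f(0.230000, -1.517318) = 1.244201
  y ← -1.870000 + 0.46·1.244201 = -1.297668
s=0.460000, y=-1.297668:
  k1 = f(0.460000, -1.297668) = 1.064087
  k2 = f(0.690000, -1.052928) = 0.863401
  y ← -1.297668 + 0.46·0.863401 = -0.900503
y(0.92) ≈ -0.9005

-0.9005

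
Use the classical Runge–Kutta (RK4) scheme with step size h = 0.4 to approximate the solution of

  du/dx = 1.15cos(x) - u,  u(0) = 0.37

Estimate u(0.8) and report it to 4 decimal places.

RK4: k1 = f(x_n, u_n); k2 = f(x_n + h/2, u_n + (h/2)·k1); k3 = f(x_n + h/2, u_n + (h/2)·k2); k4 = f(x_n + h, u_n + h·k3); u_{n+1} = u_n + (h/6)·(k1 + 2k2 + 2k3 + k4).
x=0.000000, u=0.370000:
  k1 = f(0.000000, 0.370000) = 0.780000
  k2 = f(0.200000, 0.526000) = 0.601077
  k3 = f(0.200000, 0.490215) = 0.636861
  k4 = f(0.400000, 0.624745) = 0.434476
  u ← 0.370000 + (0.4/6)·(k1 + 2k2 + 2k3 + k4) = 0.616023
x=0.400000, u=0.616023:
  k1 = f(0.400000, 0.616023) = 0.443197
  k2 = f(0.600000, 0.704663) = 0.244473
  k3 = f(0.600000, 0.664918) = 0.284218
  k4 = f(0.800000, 0.729711) = 0.071502
  u ← 0.616023 + (0.4/6)·(k1 + 2k2 + 2k3 + k4) = 0.720829
u(0.8) ≈ 0.7208

0.7208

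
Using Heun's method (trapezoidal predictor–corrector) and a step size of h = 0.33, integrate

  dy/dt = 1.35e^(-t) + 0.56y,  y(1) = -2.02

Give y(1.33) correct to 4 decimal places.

Heun: k1 = f(t_n, y_n); k2 = f(t_n + h, y_n + h·k1); y_{n+1} = y_n + (h/2)·(k1 + k2).
t=1.000000, y=-2.020000:
  k1 = f(1.000000, -2.020000) = -0.634563
  k2 = f(1.330000, -2.229406) = -0.891423
  y ← -2.020000 + (0.33/2)·(-0.634563 + (-0.891423)) = -2.271788
y(1.33) ≈ -2.2718

-2.2718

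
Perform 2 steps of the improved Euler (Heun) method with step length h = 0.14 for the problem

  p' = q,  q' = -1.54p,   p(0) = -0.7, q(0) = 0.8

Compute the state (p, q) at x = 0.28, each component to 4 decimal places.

-0.4373, 1.0492

Heun on (p,q): k1 = f(x_n, state_n); k2 = f(x_n + h, state_n + h·k1); state_{n+1} = state_n + (h/2)·(k1 + k2).
0.000000: (-0.700000, 0.800000)
  k1 = (0.800000, 1.078000)
  predictor → (-0.588000, 0.950920)
  k2 = (0.950920, 0.905520)
  → (-0.577436, 0.938846)
0.140000: (-0.577436, 0.938846)
  k1 = (0.938846, 0.889251)
  predictor → (-0.445997, 1.063342)
  k2 = (1.063342, 0.686836)
  → (-0.437282, 1.049172)
(p(0.28), q(0.28)) ≈ (-0.4373, 1.0492)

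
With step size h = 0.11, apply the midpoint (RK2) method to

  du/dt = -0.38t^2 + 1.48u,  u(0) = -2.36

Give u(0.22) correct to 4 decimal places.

Midpoint: k1 = f(t_n, u_n); k2 = f(t_n + h/2, u_n + (h/2)·k1); u_{n+1} = u_n + h·k2.
t=0.000000, u=-2.360000:
  k1 = f(0.000000, -2.360000) = -3.492800
  k2 = f(0.055000, -2.552104) = -3.778263
  u ← -2.360000 + 0.11·(-3.778263) = -2.775609
t=0.110000, u=-2.775609:
  k1 = f(0.110000, -2.775609) = -4.112499
  k2 = f(0.165000, -3.001796) = -4.453004
  u ← -2.775609 + 0.11·(-4.453004) = -3.265439
u(0.22) ≈ -3.2654

-3.2654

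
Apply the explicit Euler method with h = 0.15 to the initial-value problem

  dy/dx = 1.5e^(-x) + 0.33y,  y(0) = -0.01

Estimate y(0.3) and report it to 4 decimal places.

0.4188

Euler: y_{n+1} = y_n + h·f(x_n, y_n).
x=0.000000, y=-0.010000: f=1.496700 → y ← -0.010000 + 0.15·1.496700 = 0.214505
x=0.150000, y=0.214505: f=1.361849 → y ← 0.214505 + 0.15·1.361849 = 0.418782
y(0.3) ≈ 0.4188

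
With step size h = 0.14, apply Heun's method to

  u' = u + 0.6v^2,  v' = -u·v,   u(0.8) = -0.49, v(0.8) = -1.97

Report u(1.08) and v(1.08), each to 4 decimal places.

Heun on (u,v): k1 = f(x_n, state_n); k2 = f(x_n + h, state_n + h·k1); state_{n+1} = state_n + (h/2)·(k1 + k2).
0.800000: (-0.490000, -1.970000)
  k1 = (1.838540, -0.965300)
  predictor → (-0.232604, -2.105142)
  k2 = (2.426369, -0.489665)
  → (-0.191456, -2.071848)
0.940000: (-0.191456, -2.071848)
  k1 = (2.384075, -0.396668)
  predictor → (0.142314, -2.127381)
  k2 = (2.857764, 0.302756)
  → (0.175472, -2.078421)
(u(1.08), v(1.08)) ≈ (0.1755, -2.0784)

0.1755, -2.0784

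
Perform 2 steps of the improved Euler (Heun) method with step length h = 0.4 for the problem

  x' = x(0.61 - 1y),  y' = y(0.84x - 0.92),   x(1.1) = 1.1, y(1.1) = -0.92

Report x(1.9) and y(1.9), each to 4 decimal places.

3.8984, -1.6653

Heun on (x,y): k1 = f(t_n, state_n); k2 = f(t_n + h, state_n + h·k1); state_{n+1} = state_n + (h/2)·(k1 + k2).
1.100000: (1.100000, -0.920000)
  k1 = (1.683000, -0.003680)
  predictor → (1.773200, -0.921472)
  k2 = (2.715606, -0.524767)
  → (1.979721, -1.025689)
1.500000: (1.979721, -1.025689)
  k1 = (3.238209, -0.762052)
  predictor → (3.275005, -1.330510)
  k2 = (6.355181, -2.436170)
  → (3.898399, -1.665334)
(x(1.9), y(1.9)) ≈ (3.8984, -1.6653)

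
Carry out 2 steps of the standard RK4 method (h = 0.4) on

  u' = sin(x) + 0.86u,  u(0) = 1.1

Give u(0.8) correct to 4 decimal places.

2.5771

RK4: k1 = f(x_n, u_n); k2 = f(x_n + h/2, u_n + (h/2)·k1); k3 = f(x_n + h/2, u_n + (h/2)·k2); k4 = f(x_n + h, u_n + h·k3); u_{n+1} = u_n + (h/6)·(k1 + 2k2 + 2k3 + k4).
x=0.000000, u=1.100000:
  k1 = f(0.000000, 1.100000) = 0.946000
  k2 = f(0.200000, 1.289200) = 1.307381
  k3 = f(0.200000, 1.361476) = 1.369539
  k4 = f(0.400000, 1.647816) = 1.806540
  u ← 1.100000 + (0.4/6)·(k1 + 2k2 + 2k3 + k4) = 1.640425
x=0.400000, u=1.640425:
  k1 = f(0.400000, 1.640425) = 1.800184
  k2 = f(0.600000, 2.000462) = 2.285040
  k3 = f(0.600000, 2.097433) = 2.368435
  k4 = f(0.800000, 2.587799) = 2.942864
  u ← 1.640425 + (0.4/6)·(k1 + 2k2 + 2k3 + k4) = 2.577092
u(0.8) ≈ 2.5771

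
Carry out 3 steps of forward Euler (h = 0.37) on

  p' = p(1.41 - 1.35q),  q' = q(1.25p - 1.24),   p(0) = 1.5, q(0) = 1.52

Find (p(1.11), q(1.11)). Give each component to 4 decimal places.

Euler on (p,q): p_{n+1} = p_n + h·p', q_{n+1} = q_n + h·q'.
0.000000: (1.500000, 1.520000); f=(-0.963000, 0.965200) → (1.143690, 1.877124)
0.370000: (1.143690, 1.877124); f=(-1.285642, 0.355926) → (0.668003, 2.008817)
0.740000: (0.668003, 2.008817); f=(-0.869674, -0.813564) → (0.346223, 1.707798)
(p(1.11), q(1.11)) ≈ (0.3462, 1.7078)

0.3462, 1.7078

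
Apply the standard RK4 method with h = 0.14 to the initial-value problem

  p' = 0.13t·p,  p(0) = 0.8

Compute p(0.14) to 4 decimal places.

0.8010

RK4: k1 = f(t_n, p_n); k2 = f(t_n + h/2, p_n + (h/2)·k1); k3 = f(t_n + h/2, p_n + (h/2)·k2); k4 = f(t_n + h, p_n + h·k3); p_{n+1} = p_n + (h/6)·(k1 + 2k2 + 2k3 + k4).
t=0.000000, p=0.800000:
  k1 = f(0.000000, 0.800000) = 0.000000
  k2 = f(0.070000, 0.800000) = 0.007280
  k3 = f(0.070000, 0.800510) = 0.007285
  k4 = f(0.140000, 0.801020) = 0.014579
  p ← 0.800000 + (0.14/6)·(k1 + 2k2 + 2k3 + k4) = 0.801020
p(0.14) ≈ 0.8010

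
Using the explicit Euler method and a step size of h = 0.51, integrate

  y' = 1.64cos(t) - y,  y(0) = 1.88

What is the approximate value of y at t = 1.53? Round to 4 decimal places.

Euler: y_{n+1} = y_n + h·f(t_n, y_n).
t=0.000000, y=1.880000: f=-0.240000 → y ← 1.880000 + 0.51·(-0.240000) = 1.757600
t=0.510000, y=1.757600: f=-0.326299 → y ← 1.757600 + 0.51·(-0.326299) = 1.591188
t=1.020000, y=1.591188: f=-0.732867 → y ← 1.591188 + 0.51·(-0.732867) = 1.217425
y(1.53) ≈ 1.2174

1.2174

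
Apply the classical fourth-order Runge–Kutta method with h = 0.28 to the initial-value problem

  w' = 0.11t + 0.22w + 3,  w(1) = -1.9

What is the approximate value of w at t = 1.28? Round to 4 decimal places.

-1.1181

RK4: k1 = f(t_n, w_n); k2 = f(t_n + h/2, w_n + (h/2)·k1); k3 = f(t_n + h/2, w_n + (h/2)·k2); k4 = f(t_n + h, w_n + h·k3); w_{n+1} = w_n + (h/6)·(k1 + 2k2 + 2k3 + k4).
t=1.000000, w=-1.900000:
  k1 = f(1.000000, -1.900000) = 2.692000
  k2 = f(1.140000, -1.523120) = 2.790314
  k3 = f(1.140000, -1.509356) = 2.793342
  k4 = f(1.280000, -1.117864) = 2.894870
  w ← -1.900000 + (0.28/6)·(k1 + 2k2 + 2k3 + k4) = -1.118138
w(1.28) ≈ -1.1181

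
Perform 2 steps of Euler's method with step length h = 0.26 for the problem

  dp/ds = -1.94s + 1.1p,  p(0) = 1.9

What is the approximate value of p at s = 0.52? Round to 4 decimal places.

Euler: p_{n+1} = p_n + h·f(s_n, p_n).
s=0.000000, p=1.900000: f=2.090000 → p ← 1.900000 + 0.26·2.090000 = 2.443400
s=0.260000, p=2.443400: f=2.183340 → p ← 2.443400 + 0.26·2.183340 = 3.011068
p(0.52) ≈ 3.0111

3.0111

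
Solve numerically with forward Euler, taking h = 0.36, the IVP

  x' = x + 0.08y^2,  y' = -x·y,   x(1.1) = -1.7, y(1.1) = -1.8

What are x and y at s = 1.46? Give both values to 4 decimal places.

-2.2187, -2.9016

Euler on (x,y): x_{n+1} = x_n + h·x', y_{n+1} = y_n + h·y'.
1.100000: (-1.700000, -1.800000); f=(-1.440800, -3.060000) → (-2.218688, -2.901600)
(x(1.46), y(1.46)) ≈ (-2.2187, -2.9016)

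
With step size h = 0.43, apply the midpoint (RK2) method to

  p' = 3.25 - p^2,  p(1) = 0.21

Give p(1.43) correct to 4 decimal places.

Midpoint: k1 = f(x_n, p_n); k2 = f(x_n + h/2, p_n + (h/2)·k1); p_{n+1} = p_n + h·k2.
x=1.000000, p=0.210000:
  k1 = f(1.000000, 0.210000) = 3.205900
  k2 = f(1.215000, 0.899269) = 2.441316
  p ← 0.210000 + 0.43·2.441316 = 1.259766
p(1.43) ≈ 1.2598

1.2598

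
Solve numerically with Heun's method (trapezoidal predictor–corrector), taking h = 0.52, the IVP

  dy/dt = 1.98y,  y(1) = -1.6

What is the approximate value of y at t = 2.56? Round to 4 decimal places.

Heun: k1 = f(t_n, y_n); k2 = f(t_n + h, y_n + h·k1); y_{n+1} = y_n + (h/2)·(k1 + k2).
t=1.000000, y=-1.600000:
  k1 = f(1.000000, -1.600000) = -3.168000
  k2 = f(1.520000, -3.247360) = -6.429773
  y ← -1.600000 + (0.52/2)·(-3.168000 + (-6.429773)) = -4.095421
t=1.520000, y=-4.095421:
  k1 = f(1.520000, -4.095421) = -8.108933
  k2 = f(2.040000, -8.312066) = -16.457891
  y ← -4.095421 + (0.52/2)·(-8.108933 + (-16.457891)) = -10.482795
t=2.040000, y=-10.482795:
  k1 = f(2.040000, -10.482795) = -20.755935
  k2 = f(2.560000, -21.275881) = -42.126245
  y ← -10.482795 + (0.52/2)·(-20.755935 + (-42.126245)) = -26.832162
y(2.56) ≈ -26.8322

-26.8322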